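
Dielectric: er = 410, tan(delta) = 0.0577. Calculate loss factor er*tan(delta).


Loss = 410 * 0.0577 = 23.657

23.657


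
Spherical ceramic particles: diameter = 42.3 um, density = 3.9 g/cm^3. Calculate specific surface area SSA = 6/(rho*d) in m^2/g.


SSA = 6 / (3.9 * 42.3) = 0.036 m^2/g

0.036


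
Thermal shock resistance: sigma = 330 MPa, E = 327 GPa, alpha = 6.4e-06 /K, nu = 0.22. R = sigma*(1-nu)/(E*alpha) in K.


R = 330*(1-0.22)/(327*1000*6.4e-06) = 123 K

123


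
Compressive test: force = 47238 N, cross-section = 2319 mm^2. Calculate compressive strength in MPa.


CS = 47238 / 2319 = 20.4 MPa

20.4


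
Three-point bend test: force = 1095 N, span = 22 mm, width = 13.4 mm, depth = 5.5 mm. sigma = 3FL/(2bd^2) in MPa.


sigma = 3*1095*22/(2*13.4*5.5^2) = 89.1 MPa

89.1


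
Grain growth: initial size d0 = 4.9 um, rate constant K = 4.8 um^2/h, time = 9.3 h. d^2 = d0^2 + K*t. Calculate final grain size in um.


d^2 = 4.9^2 + 4.8*9.3 = 68.65
d = sqrt(68.65) = 8.29 um

8.29


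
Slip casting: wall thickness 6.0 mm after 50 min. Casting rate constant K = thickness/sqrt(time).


K = 6.0 / sqrt(50) = 6.0 / 7.0711 = 0.849 mm/min^0.5

0.849


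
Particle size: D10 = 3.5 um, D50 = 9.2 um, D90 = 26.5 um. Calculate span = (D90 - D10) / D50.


Span = (26.5 - 3.5) / 9.2 = 23.0 / 9.2 = 2.5

2.5


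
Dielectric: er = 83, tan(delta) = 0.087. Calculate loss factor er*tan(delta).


Loss = 83 * 0.087 = 7.221

7.221


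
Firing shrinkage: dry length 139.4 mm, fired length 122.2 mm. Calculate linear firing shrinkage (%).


FS = (139.4 - 122.2) / 139.4 * 100 = 12.34%

12.34


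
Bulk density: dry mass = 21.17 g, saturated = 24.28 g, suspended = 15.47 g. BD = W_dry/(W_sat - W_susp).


BD = 21.17 / (24.28 - 15.47) = 21.17 / 8.81 = 2.403 g/cm^3

2.403


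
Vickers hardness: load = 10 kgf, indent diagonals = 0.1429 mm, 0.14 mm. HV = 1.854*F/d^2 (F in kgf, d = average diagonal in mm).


d_avg = (0.1429+0.14)/2 = 0.14145 mm
HV = 1.854*10/0.14145^2 = 927

927


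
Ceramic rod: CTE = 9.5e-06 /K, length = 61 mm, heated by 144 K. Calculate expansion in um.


dL = 9.5e-06 * 61 * 144 * 1000 = 83.448 um

83.448


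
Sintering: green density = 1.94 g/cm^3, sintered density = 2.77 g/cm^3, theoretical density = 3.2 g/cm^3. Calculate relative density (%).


Relative = 2.77 / 3.2 * 100 = 86.6%

86.6


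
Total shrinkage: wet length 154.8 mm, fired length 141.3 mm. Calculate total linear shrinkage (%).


TS = (154.8 - 141.3) / 154.8 * 100 = 8.72%

8.72


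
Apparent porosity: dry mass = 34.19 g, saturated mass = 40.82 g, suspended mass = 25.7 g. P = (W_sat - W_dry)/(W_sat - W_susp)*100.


P = (40.82 - 34.19) / (40.82 - 25.7) * 100 = 6.63 / 15.12 * 100 = 43.8%

43.8


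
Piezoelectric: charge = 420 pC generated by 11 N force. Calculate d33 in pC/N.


d33 = 420 / 11 = 38.2 pC/N

38.2


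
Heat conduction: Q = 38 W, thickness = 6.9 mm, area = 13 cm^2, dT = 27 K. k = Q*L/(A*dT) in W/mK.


k = 38*6.9/1000/(13/10000*27) = 7.47 W/mK

7.47


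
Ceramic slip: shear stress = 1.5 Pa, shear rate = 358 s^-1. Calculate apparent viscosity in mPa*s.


eta = tau/gamma * 1000 = 1.5/358 * 1000 = 4.2 mPa*s

4.2


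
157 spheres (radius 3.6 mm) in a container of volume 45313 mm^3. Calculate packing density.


V_sphere = 4/3*pi*3.6^3 = 195.4322 mm^3
Total V = 157*195.4322 = 30682.8554 mm^3
PD = 30682.8554 / 45313 = 0.677

0.677


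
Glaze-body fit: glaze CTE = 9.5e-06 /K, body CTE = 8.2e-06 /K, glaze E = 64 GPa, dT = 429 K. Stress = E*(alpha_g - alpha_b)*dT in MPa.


Stress = 64*1000*(9.5e-06 - 8.2e-06)*429 = 35.7 MPa

35.7


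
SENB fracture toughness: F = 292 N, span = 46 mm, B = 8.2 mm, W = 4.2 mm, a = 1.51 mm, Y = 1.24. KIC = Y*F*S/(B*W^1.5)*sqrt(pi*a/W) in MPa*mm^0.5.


KIC = 1.24*292*46/(8.2*4.2^1.5)*sqrt(pi*1.51/4.2) = 250.79

250.79


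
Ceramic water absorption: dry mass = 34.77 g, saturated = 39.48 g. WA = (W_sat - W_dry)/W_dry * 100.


WA = (39.48 - 34.77) / 34.77 * 100 = 13.55%

13.55


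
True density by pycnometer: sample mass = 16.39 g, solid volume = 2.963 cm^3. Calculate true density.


TD = 16.39 / 2.963 = 5.532 g/cm^3

5.532


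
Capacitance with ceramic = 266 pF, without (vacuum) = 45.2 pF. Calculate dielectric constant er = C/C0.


er = 266 / 45.2 = 5.88

5.88


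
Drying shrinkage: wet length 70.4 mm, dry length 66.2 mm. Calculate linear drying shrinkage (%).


DS = (70.4 - 66.2) / 70.4 * 100 = 5.97%

5.97


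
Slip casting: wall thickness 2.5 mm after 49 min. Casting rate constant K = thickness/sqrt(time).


K = 2.5 / sqrt(49) = 2.5 / 7.0 = 0.357 mm/min^0.5

0.357


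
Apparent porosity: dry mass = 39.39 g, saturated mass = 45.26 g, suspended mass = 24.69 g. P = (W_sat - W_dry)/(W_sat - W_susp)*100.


P = (45.26 - 39.39) / (45.26 - 24.69) * 100 = 5.87 / 20.57 * 100 = 28.5%

28.5


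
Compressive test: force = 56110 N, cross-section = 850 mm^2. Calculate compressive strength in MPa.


CS = 56110 / 850 = 66.0 MPa

66.0


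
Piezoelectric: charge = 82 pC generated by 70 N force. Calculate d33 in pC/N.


d33 = 82 / 70 = 1.2 pC/N

1.2


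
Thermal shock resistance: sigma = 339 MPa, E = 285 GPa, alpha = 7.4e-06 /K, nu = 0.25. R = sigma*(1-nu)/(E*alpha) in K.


R = 339*(1-0.25)/(285*1000*7.4e-06) = 121 K

121


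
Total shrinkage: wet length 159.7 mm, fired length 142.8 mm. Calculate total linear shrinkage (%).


TS = (159.7 - 142.8) / 159.7 * 100 = 10.58%

10.58


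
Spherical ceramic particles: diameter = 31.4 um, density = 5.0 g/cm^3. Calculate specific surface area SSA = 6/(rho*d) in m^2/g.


SSA = 6 / (5.0 * 31.4) = 0.038 m^2/g

0.038


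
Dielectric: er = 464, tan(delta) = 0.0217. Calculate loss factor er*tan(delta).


Loss = 464 * 0.0217 = 10.069

10.069


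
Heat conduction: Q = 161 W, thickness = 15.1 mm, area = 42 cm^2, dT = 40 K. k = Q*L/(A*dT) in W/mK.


k = 161*15.1/1000/(42/10000*40) = 14.47 W/mK

14.47


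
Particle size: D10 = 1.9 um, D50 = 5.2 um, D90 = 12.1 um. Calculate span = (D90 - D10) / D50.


Span = (12.1 - 1.9) / 5.2 = 10.2 / 5.2 = 1.962

1.962


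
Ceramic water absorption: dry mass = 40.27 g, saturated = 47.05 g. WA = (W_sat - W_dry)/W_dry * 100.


WA = (47.05 - 40.27) / 40.27 * 100 = 16.84%

16.84


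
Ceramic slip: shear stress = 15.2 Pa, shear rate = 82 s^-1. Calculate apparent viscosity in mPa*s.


eta = tau/gamma * 1000 = 15.2/82 * 1000 = 185.4 mPa*s

185.4


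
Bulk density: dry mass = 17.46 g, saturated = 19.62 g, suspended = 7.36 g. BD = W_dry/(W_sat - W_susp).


BD = 17.46 / (19.62 - 7.36) = 17.46 / 12.26 = 1.424 g/cm^3

1.424


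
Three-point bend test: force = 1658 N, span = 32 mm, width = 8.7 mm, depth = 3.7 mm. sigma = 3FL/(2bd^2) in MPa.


sigma = 3*1658*32/(2*8.7*3.7^2) = 668.2 MPa

668.2


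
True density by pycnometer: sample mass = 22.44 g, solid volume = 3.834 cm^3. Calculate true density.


TD = 22.44 / 3.834 = 5.853 g/cm^3

5.853


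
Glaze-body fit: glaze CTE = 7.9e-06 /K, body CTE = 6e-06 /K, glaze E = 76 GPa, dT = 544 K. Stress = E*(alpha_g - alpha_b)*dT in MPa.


Stress = 76*1000*(7.9e-06 - 6e-06)*544 = 78.6 MPa

78.6


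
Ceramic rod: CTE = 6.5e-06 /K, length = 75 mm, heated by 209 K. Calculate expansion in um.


dL = 6.5e-06 * 75 * 209 * 1000 = 101.888 um

101.888


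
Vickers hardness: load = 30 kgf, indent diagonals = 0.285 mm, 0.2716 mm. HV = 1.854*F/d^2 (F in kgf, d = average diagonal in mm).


d_avg = (0.285+0.2716)/2 = 0.2783 mm
HV = 1.854*30/0.2783^2 = 718

718


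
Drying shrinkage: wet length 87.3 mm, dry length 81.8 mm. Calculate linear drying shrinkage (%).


DS = (87.3 - 81.8) / 87.3 * 100 = 6.3%

6.3


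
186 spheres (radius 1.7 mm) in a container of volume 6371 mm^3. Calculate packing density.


V_sphere = 4/3*pi*1.7^3 = 20.5795 mm^3
Total V = 186*20.5795 = 3827.787 mm^3
PD = 3827.787 / 6371 = 0.601

0.601


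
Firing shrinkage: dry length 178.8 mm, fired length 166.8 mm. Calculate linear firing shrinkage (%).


FS = (178.8 - 166.8) / 178.8 * 100 = 6.71%

6.71


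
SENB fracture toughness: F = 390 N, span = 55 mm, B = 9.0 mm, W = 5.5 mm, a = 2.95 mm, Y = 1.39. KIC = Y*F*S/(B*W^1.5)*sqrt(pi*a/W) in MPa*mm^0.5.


KIC = 1.39*390*55/(9.0*5.5^1.5)*sqrt(pi*2.95/5.5) = 333.4

333.4


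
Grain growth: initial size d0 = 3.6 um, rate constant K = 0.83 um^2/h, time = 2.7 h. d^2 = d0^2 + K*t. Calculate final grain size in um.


d^2 = 3.6^2 + 0.83*2.7 = 15.201
d = sqrt(15.201) = 3.9 um

3.9


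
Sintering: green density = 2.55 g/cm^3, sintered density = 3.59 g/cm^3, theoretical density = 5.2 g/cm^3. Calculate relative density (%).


Relative = 3.59 / 5.2 * 100 = 69.0%

69.0


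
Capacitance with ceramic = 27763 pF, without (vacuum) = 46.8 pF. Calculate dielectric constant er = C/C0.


er = 27763 / 46.8 = 593.23

593.23


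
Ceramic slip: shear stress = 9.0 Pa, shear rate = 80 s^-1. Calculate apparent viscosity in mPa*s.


eta = tau/gamma * 1000 = 9.0/80 * 1000 = 112.5 mPa*s

112.5


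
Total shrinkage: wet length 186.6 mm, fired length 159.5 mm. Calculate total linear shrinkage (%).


TS = (186.6 - 159.5) / 186.6 * 100 = 14.52%

14.52


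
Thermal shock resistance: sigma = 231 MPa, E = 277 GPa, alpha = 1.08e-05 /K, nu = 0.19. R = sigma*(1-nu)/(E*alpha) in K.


R = 231*(1-0.19)/(277*1000*1.08e-05) = 63 K

63


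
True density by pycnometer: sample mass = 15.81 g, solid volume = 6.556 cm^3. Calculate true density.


TD = 15.81 / 6.556 = 2.412 g/cm^3

2.412


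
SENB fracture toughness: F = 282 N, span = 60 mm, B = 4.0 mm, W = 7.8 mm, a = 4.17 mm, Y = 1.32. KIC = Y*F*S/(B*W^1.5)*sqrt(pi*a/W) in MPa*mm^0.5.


KIC = 1.32*282*60/(4.0*7.8^1.5)*sqrt(pi*4.17/7.8) = 332.18

332.18


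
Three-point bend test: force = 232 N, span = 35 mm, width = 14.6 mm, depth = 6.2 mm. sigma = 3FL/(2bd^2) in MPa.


sigma = 3*232*35/(2*14.6*6.2^2) = 21.7 MPa

21.7


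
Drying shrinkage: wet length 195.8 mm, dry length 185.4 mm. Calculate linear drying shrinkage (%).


DS = (195.8 - 185.4) / 195.8 * 100 = 5.31%

5.31


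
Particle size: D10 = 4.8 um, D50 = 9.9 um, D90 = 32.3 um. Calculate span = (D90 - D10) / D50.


Span = (32.3 - 4.8) / 9.9 = 27.5 / 9.9 = 2.778

2.778


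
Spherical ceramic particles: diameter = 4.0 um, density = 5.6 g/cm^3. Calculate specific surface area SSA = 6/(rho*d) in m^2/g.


SSA = 6 / (5.6 * 4.0) = 0.268 m^2/g

0.268


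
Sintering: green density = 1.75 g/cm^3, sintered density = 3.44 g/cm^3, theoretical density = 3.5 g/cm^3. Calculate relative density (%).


Relative = 3.44 / 3.5 * 100 = 98.3%

98.3


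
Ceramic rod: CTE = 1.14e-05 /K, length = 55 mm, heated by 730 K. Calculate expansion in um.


dL = 1.14e-05 * 55 * 730 * 1000 = 457.71 um

457.71


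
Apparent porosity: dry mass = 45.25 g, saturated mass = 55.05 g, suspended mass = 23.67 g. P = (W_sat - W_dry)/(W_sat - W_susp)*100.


P = (55.05 - 45.25) / (55.05 - 23.67) * 100 = 9.8 / 31.38 * 100 = 31.2%

31.2


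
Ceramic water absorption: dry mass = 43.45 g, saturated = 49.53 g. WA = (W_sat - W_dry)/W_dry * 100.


WA = (49.53 - 43.45) / 43.45 * 100 = 13.99%

13.99


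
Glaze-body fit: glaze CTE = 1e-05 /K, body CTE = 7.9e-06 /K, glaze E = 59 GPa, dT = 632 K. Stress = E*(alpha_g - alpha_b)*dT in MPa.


Stress = 59*1000*(1e-05 - 7.9e-06)*632 = 78.3 MPa

78.3


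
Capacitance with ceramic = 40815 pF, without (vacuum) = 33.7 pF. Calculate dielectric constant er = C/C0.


er = 40815 / 33.7 = 1211.13

1211.13


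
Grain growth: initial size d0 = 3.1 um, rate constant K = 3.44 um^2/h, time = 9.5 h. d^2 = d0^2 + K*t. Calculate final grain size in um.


d^2 = 3.1^2 + 3.44*9.5 = 42.29
d = sqrt(42.29) = 6.5 um

6.5


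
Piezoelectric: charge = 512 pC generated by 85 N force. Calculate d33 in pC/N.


d33 = 512 / 85 = 6.0 pC/N

6.0


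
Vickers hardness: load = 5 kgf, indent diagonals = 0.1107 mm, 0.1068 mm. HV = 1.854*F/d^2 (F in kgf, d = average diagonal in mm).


d_avg = (0.1107+0.1068)/2 = 0.10875 mm
HV = 1.854*5/0.10875^2 = 784

784


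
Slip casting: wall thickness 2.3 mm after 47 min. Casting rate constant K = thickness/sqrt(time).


K = 2.3 / sqrt(47) = 2.3 / 6.8557 = 0.335 mm/min^0.5

0.335


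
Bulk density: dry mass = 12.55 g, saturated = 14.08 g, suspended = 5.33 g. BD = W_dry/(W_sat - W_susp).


BD = 12.55 / (14.08 - 5.33) = 12.55 / 8.75 = 1.434 g/cm^3

1.434


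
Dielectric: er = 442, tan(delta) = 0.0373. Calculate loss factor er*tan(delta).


Loss = 442 * 0.0373 = 16.487

16.487


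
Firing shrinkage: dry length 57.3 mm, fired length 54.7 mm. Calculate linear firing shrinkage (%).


FS = (57.3 - 54.7) / 57.3 * 100 = 4.54%

4.54


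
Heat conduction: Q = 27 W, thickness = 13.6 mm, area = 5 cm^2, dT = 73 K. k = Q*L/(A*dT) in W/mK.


k = 27*13.6/1000/(5/10000*73) = 10.06 W/mK

10.06


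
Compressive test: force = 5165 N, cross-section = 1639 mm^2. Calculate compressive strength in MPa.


CS = 5165 / 1639 = 3.2 MPa

3.2


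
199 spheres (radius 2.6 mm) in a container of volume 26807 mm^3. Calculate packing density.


V_sphere = 4/3*pi*2.6^3 = 73.6222 mm^3
Total V = 199*73.6222 = 14650.8178 mm^3
PD = 14650.8178 / 26807 = 0.547

0.547


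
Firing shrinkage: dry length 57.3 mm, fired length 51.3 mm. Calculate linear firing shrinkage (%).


FS = (57.3 - 51.3) / 57.3 * 100 = 10.47%

10.47


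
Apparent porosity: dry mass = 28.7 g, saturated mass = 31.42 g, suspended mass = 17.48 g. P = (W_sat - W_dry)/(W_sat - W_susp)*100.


P = (31.42 - 28.7) / (31.42 - 17.48) * 100 = 2.72 / 13.94 * 100 = 19.5%

19.5


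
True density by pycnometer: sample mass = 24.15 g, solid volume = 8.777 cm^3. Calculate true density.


TD = 24.15 / 8.777 = 2.752 g/cm^3

2.752


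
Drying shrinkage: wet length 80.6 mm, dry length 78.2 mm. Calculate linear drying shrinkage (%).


DS = (80.6 - 78.2) / 80.6 * 100 = 2.98%

2.98


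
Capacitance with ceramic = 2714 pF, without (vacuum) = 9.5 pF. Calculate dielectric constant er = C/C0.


er = 2714 / 9.5 = 285.68

285.68


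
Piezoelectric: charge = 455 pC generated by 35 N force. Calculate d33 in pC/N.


d33 = 455 / 35 = 13.0 pC/N

13.0


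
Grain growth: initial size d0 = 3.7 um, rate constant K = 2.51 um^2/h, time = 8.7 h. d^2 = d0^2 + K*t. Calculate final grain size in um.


d^2 = 3.7^2 + 2.51*8.7 = 35.527
d = sqrt(35.527) = 5.96 um

5.96


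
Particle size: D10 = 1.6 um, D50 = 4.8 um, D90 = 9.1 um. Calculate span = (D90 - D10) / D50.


Span = (9.1 - 1.6) / 4.8 = 7.5 / 4.8 = 1.563

1.563


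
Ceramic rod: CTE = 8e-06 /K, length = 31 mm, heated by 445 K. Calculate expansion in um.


dL = 8e-06 * 31 * 445 * 1000 = 110.36 um

110.36


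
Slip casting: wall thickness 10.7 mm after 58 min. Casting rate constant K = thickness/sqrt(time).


K = 10.7 / sqrt(58) = 10.7 / 7.6158 = 1.405 mm/min^0.5

1.405


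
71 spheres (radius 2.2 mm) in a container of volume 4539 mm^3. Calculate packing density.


V_sphere = 4/3*pi*2.2^3 = 44.6022 mm^3
Total V = 71*44.6022 = 3166.7562 mm^3
PD = 3166.7562 / 4539 = 0.698

0.698


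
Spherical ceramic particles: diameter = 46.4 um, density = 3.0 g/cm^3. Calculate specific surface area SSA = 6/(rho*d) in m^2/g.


SSA = 6 / (3.0 * 46.4) = 0.043 m^2/g

0.043


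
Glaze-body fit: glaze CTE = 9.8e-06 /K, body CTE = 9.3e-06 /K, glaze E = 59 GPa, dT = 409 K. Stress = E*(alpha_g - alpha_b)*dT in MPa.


Stress = 59*1000*(9.8e-06 - 9.3e-06)*409 = 12.1 MPa

12.1


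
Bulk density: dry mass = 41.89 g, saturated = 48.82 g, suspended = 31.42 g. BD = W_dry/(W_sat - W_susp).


BD = 41.89 / (48.82 - 31.42) = 41.89 / 17.4 = 2.407 g/cm^3

2.407


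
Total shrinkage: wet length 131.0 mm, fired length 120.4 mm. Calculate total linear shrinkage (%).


TS = (131.0 - 120.4) / 131.0 * 100 = 8.09%

8.09


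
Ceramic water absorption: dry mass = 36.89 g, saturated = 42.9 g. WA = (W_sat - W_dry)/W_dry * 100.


WA = (42.9 - 36.89) / 36.89 * 100 = 16.29%

16.29


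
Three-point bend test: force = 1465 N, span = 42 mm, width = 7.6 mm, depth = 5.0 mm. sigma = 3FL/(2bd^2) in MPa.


sigma = 3*1465*42/(2*7.6*5.0^2) = 485.8 MPa

485.8


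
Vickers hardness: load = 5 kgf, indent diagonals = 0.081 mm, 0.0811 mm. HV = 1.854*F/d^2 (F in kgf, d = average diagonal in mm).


d_avg = (0.081+0.0811)/2 = 0.08105 mm
HV = 1.854*5/0.08105^2 = 1411

1411


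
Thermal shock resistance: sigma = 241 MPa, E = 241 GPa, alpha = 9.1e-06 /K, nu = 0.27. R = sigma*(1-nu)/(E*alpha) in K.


R = 241*(1-0.27)/(241*1000*9.1e-06) = 80 K

80


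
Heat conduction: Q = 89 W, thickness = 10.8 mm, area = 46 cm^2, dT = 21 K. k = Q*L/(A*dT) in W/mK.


k = 89*10.8/1000/(46/10000*21) = 9.95 W/mK

9.95


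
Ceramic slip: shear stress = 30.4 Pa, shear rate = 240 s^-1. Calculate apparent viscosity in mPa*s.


eta = tau/gamma * 1000 = 30.4/240 * 1000 = 126.7 mPa*s

126.7


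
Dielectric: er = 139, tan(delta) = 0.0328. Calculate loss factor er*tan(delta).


Loss = 139 * 0.0328 = 4.559

4.559


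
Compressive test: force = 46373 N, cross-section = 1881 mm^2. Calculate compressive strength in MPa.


CS = 46373 / 1881 = 24.7 MPa

24.7


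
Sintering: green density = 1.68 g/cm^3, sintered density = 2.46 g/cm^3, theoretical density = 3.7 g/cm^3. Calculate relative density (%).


Relative = 2.46 / 3.7 * 100 = 66.5%

66.5


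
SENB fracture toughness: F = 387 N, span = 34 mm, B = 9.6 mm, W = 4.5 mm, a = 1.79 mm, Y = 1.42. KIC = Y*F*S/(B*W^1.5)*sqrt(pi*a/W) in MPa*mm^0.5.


KIC = 1.42*387*34/(9.6*4.5^1.5)*sqrt(pi*1.79/4.5) = 227.92

227.92


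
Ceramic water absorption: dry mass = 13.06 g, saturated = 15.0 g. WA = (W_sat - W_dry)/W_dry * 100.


WA = (15.0 - 13.06) / 13.06 * 100 = 14.85%

14.85


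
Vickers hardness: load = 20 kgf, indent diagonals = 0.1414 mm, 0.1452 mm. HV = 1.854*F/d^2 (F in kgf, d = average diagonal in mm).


d_avg = (0.1414+0.1452)/2 = 0.1433 mm
HV = 1.854*20/0.1433^2 = 1806

1806


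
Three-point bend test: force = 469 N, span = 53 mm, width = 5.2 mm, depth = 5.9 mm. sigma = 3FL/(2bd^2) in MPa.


sigma = 3*469*53/(2*5.2*5.9^2) = 206.0 MPa

206.0


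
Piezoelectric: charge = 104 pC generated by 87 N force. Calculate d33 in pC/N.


d33 = 104 / 87 = 1.2 pC/N

1.2


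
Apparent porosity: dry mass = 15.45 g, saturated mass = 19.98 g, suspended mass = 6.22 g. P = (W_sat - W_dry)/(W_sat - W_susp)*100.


P = (19.98 - 15.45) / (19.98 - 6.22) * 100 = 4.53 / 13.76 * 100 = 32.9%

32.9


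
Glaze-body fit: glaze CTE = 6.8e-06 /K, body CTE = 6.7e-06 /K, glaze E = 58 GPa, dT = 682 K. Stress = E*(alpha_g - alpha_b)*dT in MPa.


Stress = 58*1000*(6.8e-06 - 6.7e-06)*682 = 4.0 MPa

4.0


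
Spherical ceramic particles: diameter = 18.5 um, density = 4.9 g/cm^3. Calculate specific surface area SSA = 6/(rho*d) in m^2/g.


SSA = 6 / (4.9 * 18.5) = 0.066 m^2/g

0.066


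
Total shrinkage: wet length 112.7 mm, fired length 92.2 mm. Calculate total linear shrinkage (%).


TS = (112.7 - 92.2) / 112.7 * 100 = 18.19%

18.19


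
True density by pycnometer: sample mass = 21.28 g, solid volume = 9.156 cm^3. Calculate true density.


TD = 21.28 / 9.156 = 2.324 g/cm^3

2.324


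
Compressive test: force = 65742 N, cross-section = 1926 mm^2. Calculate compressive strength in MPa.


CS = 65742 / 1926 = 34.1 MPa

34.1


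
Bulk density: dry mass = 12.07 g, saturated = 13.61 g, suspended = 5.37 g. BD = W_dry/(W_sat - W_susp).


BD = 12.07 / (13.61 - 5.37) = 12.07 / 8.24 = 1.465 g/cm^3

1.465


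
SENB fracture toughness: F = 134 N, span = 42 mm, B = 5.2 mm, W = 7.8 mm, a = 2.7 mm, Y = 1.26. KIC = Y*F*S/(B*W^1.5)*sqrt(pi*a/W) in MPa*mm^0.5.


KIC = 1.26*134*42/(5.2*7.8^1.5)*sqrt(pi*2.7/7.8) = 65.28

65.28


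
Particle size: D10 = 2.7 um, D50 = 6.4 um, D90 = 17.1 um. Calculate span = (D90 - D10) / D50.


Span = (17.1 - 2.7) / 6.4 = 14.4 / 6.4 = 2.25

2.25


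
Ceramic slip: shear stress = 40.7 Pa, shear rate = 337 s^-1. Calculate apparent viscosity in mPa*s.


eta = tau/gamma * 1000 = 40.7/337 * 1000 = 120.8 mPa*s

120.8


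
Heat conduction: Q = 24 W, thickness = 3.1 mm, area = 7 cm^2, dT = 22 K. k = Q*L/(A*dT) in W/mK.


k = 24*3.1/1000/(7/10000*22) = 4.83 W/mK

4.83


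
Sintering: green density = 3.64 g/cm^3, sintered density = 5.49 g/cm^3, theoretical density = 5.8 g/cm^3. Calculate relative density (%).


Relative = 5.49 / 5.8 * 100 = 94.7%

94.7


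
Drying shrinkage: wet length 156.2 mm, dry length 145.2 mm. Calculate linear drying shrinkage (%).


DS = (156.2 - 145.2) / 156.2 * 100 = 7.04%

7.04


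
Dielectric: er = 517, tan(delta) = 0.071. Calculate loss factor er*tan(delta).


Loss = 517 * 0.071 = 36.707

36.707


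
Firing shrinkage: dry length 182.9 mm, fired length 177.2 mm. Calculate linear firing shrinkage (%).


FS = (182.9 - 177.2) / 182.9 * 100 = 3.12%

3.12


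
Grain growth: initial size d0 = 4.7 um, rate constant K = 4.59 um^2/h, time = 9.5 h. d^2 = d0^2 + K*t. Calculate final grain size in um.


d^2 = 4.7^2 + 4.59*9.5 = 65.695
d = sqrt(65.695) = 8.11 um

8.11


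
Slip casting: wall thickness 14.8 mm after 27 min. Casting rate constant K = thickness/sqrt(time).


K = 14.8 / sqrt(27) = 14.8 / 5.1962 = 2.848 mm/min^0.5

2.848


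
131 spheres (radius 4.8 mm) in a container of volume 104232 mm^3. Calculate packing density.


V_sphere = 4/3*pi*4.8^3 = 463.2467 mm^3
Total V = 131*463.2467 = 60685.3177 mm^3
PD = 60685.3177 / 104232 = 0.582

0.582


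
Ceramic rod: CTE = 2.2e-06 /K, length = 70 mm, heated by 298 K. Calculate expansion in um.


dL = 2.2e-06 * 70 * 298 * 1000 = 45.892 um

45.892


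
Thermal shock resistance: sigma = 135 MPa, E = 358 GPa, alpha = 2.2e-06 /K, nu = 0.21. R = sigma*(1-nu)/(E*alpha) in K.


R = 135*(1-0.21)/(358*1000*2.2e-06) = 135 K

135


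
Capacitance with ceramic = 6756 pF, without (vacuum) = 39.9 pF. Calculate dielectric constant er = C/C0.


er = 6756 / 39.9 = 169.32

169.32


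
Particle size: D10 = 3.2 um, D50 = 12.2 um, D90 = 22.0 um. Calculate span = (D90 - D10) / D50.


Span = (22.0 - 3.2) / 12.2 = 18.8 / 12.2 = 1.541

1.541


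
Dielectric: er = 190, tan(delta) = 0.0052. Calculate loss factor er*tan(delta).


Loss = 190 * 0.0052 = 0.988

0.988


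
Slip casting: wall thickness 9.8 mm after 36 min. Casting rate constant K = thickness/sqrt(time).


K = 9.8 / sqrt(36) = 9.8 / 6.0 = 1.633 mm/min^0.5

1.633


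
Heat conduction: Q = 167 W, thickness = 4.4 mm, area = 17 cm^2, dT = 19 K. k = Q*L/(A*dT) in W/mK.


k = 167*4.4/1000/(17/10000*19) = 22.75 W/mK

22.75


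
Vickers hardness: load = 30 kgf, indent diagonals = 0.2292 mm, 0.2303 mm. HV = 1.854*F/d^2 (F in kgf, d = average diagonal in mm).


d_avg = (0.2292+0.2303)/2 = 0.22975 mm
HV = 1.854*30/0.22975^2 = 1054

1054


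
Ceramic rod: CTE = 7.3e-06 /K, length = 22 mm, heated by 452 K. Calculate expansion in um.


dL = 7.3e-06 * 22 * 452 * 1000 = 72.591 um

72.591


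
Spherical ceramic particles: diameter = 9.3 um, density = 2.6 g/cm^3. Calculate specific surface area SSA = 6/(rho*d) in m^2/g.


SSA = 6 / (2.6 * 9.3) = 0.248 m^2/g

0.248


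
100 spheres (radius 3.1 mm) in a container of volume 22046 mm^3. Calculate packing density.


V_sphere = 4/3*pi*3.1^3 = 124.7882 mm^3
Total V = 100*124.7882 = 12478.82 mm^3
PD = 12478.82 / 22046 = 0.566

0.566


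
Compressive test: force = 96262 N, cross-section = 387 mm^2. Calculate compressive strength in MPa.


CS = 96262 / 387 = 248.7 MPa

248.7


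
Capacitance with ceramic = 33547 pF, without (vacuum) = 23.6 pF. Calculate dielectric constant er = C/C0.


er = 33547 / 23.6 = 1421.48

1421.48


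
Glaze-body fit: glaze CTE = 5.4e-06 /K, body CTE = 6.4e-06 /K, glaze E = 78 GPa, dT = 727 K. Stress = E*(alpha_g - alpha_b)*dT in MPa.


Stress = 78*1000*(5.4e-06 - 6.4e-06)*727 = -56.7 MPa

-56.7


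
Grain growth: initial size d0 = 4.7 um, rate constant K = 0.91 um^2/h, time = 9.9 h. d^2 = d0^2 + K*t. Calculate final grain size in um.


d^2 = 4.7^2 + 0.91*9.9 = 31.099
d = sqrt(31.099) = 5.58 um

5.58


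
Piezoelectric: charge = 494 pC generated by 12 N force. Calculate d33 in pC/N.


d33 = 494 / 12 = 41.2 pC/N

41.2


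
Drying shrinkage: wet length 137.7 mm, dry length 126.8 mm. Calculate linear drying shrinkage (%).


DS = (137.7 - 126.8) / 137.7 * 100 = 7.92%

7.92


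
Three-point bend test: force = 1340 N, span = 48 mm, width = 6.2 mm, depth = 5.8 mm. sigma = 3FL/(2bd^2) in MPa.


sigma = 3*1340*48/(2*6.2*5.8^2) = 462.6 MPa

462.6


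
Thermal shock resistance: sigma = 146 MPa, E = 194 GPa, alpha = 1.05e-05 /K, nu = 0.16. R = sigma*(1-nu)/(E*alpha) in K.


R = 146*(1-0.16)/(194*1000*1.05e-05) = 60 K

60


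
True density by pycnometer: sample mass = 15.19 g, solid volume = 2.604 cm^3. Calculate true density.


TD = 15.19 / 2.604 = 5.833 g/cm^3

5.833


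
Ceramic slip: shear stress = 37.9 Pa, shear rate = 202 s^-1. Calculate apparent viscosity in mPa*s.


eta = tau/gamma * 1000 = 37.9/202 * 1000 = 187.6 mPa*s

187.6


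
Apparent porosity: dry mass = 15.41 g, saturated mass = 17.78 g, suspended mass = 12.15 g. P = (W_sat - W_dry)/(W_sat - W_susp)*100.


P = (17.78 - 15.41) / (17.78 - 12.15) * 100 = 2.37 / 5.63 * 100 = 42.1%

42.1


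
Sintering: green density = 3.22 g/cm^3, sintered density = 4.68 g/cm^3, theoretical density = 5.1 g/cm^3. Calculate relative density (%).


Relative = 4.68 / 5.1 * 100 = 91.8%

91.8


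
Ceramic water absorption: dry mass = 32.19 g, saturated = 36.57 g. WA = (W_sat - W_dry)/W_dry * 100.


WA = (36.57 - 32.19) / 32.19 * 100 = 13.61%

13.61


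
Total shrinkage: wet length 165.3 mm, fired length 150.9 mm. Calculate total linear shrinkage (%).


TS = (165.3 - 150.9) / 165.3 * 100 = 8.71%

8.71


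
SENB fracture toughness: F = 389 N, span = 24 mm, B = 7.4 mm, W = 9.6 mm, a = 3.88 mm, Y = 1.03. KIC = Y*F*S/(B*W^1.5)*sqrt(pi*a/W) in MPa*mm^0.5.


KIC = 1.03*389*24/(7.4*9.6^1.5)*sqrt(pi*3.88/9.6) = 49.23

49.23


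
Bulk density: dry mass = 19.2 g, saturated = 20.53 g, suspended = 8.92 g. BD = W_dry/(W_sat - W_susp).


BD = 19.2 / (20.53 - 8.92) = 19.2 / 11.61 = 1.654 g/cm^3

1.654


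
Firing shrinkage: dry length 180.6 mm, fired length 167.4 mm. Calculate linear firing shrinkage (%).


FS = (180.6 - 167.4) / 180.6 * 100 = 7.31%

7.31


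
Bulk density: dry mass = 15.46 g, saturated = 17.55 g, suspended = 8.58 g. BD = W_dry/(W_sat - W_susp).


BD = 15.46 / (17.55 - 8.58) = 15.46 / 8.97 = 1.724 g/cm^3

1.724


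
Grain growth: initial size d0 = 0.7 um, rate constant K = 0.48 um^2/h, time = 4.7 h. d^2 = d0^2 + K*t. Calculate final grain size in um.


d^2 = 0.7^2 + 0.48*4.7 = 2.746
d = sqrt(2.746) = 1.66 um

1.66


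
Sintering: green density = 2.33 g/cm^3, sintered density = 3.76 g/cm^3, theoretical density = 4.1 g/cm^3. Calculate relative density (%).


Relative = 3.76 / 4.1 * 100 = 91.7%

91.7


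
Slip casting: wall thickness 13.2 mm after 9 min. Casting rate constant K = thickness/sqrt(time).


K = 13.2 / sqrt(9) = 13.2 / 3.0 = 4.4 mm/min^0.5

4.4


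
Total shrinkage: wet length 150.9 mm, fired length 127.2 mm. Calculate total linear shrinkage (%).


TS = (150.9 - 127.2) / 150.9 * 100 = 15.71%

15.71


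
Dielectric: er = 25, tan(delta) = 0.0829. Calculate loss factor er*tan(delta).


Loss = 25 * 0.0829 = 2.073

2.073


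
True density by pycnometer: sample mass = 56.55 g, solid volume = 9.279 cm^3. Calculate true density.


TD = 56.55 / 9.279 = 6.094 g/cm^3

6.094


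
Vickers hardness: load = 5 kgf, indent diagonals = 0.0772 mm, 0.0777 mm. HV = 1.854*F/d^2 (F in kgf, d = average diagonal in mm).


d_avg = (0.0772+0.0777)/2 = 0.07745 mm
HV = 1.854*5/0.07745^2 = 1545

1545


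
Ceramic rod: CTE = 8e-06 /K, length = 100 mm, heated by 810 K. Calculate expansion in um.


dL = 8e-06 * 100 * 810 * 1000 = 648.0 um

648.0


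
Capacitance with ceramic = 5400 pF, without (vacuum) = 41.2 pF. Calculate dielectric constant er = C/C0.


er = 5400 / 41.2 = 131.07

131.07


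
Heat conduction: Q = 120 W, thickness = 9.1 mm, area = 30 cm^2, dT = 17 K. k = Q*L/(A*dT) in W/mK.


k = 120*9.1/1000/(30/10000*17) = 21.41 W/mK

21.41


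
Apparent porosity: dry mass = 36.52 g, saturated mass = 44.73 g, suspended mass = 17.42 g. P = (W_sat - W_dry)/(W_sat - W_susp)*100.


P = (44.73 - 36.52) / (44.73 - 17.42) * 100 = 8.21 / 27.31 * 100 = 30.1%

30.1


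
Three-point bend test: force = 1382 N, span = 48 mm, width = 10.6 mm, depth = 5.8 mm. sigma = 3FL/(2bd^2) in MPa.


sigma = 3*1382*48/(2*10.6*5.8^2) = 279.0 MPa

279.0


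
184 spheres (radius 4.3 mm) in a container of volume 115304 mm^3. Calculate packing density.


V_sphere = 4/3*pi*4.3^3 = 333.0381 mm^3
Total V = 184*333.0381 = 61279.0104 mm^3
PD = 61279.0104 / 115304 = 0.531

0.531


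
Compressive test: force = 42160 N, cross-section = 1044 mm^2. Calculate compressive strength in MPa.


CS = 42160 / 1044 = 40.4 MPa

40.4


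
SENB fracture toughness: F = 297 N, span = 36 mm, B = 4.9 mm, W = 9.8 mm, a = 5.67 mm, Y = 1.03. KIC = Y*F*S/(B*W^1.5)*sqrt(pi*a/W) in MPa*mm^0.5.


KIC = 1.03*297*36/(4.9*9.8^1.5)*sqrt(pi*5.67/9.8) = 98.77

98.77


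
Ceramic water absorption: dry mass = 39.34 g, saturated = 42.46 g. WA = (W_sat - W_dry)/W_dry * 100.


WA = (42.46 - 39.34) / 39.34 * 100 = 7.93%

7.93


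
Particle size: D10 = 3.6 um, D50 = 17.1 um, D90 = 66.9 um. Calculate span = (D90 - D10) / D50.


Span = (66.9 - 3.6) / 17.1 = 63.3 / 17.1 = 3.702

3.702


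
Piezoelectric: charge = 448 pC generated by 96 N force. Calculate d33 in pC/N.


d33 = 448 / 96 = 4.7 pC/N

4.7


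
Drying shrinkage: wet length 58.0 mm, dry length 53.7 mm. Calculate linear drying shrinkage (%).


DS = (58.0 - 53.7) / 58.0 * 100 = 7.41%

7.41


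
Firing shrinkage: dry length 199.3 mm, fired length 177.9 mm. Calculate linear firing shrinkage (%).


FS = (199.3 - 177.9) / 199.3 * 100 = 10.74%

10.74


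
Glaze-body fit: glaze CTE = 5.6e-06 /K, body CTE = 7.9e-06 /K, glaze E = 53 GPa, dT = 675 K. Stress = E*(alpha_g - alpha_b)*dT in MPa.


Stress = 53*1000*(5.6e-06 - 7.9e-06)*675 = -82.3 MPa

-82.3


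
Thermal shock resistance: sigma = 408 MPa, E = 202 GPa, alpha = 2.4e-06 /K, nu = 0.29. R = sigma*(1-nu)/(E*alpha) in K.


R = 408*(1-0.29)/(202*1000*2.4e-06) = 598 K

598


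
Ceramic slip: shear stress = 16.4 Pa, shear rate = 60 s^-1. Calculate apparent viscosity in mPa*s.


eta = tau/gamma * 1000 = 16.4/60 * 1000 = 273.3 mPa*s

273.3


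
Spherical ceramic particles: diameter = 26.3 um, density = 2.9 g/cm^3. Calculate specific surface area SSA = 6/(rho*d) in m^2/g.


SSA = 6 / (2.9 * 26.3) = 0.079 m^2/g

0.079


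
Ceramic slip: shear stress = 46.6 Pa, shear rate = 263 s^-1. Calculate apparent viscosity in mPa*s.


eta = tau/gamma * 1000 = 46.6/263 * 1000 = 177.2 mPa*s

177.2


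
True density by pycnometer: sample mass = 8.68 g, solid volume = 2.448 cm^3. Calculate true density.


TD = 8.68 / 2.448 = 3.546 g/cm^3

3.546


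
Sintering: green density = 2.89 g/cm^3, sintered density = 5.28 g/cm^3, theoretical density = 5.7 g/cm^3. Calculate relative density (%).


Relative = 5.28 / 5.7 * 100 = 92.6%

92.6


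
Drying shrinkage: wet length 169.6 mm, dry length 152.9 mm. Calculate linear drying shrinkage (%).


DS = (169.6 - 152.9) / 169.6 * 100 = 9.85%

9.85


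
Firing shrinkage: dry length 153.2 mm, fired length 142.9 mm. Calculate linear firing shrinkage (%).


FS = (153.2 - 142.9) / 153.2 * 100 = 6.72%

6.72


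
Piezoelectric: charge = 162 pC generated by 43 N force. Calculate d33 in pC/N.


d33 = 162 / 43 = 3.8 pC/N

3.8


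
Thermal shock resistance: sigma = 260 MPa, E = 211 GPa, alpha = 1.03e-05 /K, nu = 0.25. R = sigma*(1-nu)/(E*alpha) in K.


R = 260*(1-0.25)/(211*1000*1.03e-05) = 90 K

90


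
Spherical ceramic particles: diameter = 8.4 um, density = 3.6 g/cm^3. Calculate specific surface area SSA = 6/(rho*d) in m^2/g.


SSA = 6 / (3.6 * 8.4) = 0.198 m^2/g

0.198


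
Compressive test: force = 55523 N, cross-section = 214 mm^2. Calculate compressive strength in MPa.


CS = 55523 / 214 = 259.5 MPa

259.5


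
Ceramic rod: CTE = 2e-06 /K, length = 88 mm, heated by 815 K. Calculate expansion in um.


dL = 2e-06 * 88 * 815 * 1000 = 143.44 um

143.44


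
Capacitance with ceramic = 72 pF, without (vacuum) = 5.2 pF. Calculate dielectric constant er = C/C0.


er = 72 / 5.2 = 13.85

13.85


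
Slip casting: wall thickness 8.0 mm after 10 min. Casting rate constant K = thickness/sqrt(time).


K = 8.0 / sqrt(10) = 8.0 / 3.1623 = 2.53 mm/min^0.5

2.53


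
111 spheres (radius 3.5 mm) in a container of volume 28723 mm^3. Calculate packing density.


V_sphere = 4/3*pi*3.5^3 = 179.5944 mm^3
Total V = 111*179.5944 = 19934.9784 mm^3
PD = 19934.9784 / 28723 = 0.694

0.694


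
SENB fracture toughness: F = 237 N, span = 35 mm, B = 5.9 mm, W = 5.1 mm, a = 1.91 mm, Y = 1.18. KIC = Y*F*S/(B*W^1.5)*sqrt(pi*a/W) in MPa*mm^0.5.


KIC = 1.18*237*35/(5.9*5.1^1.5)*sqrt(pi*1.91/5.1) = 156.24

156.24


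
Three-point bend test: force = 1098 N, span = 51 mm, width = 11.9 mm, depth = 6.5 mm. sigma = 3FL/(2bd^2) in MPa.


sigma = 3*1098*51/(2*11.9*6.5^2) = 167.1 MPa

167.1


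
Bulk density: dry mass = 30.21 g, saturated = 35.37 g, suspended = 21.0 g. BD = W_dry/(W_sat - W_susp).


BD = 30.21 / (35.37 - 21.0) = 30.21 / 14.37 = 2.102 g/cm^3

2.102


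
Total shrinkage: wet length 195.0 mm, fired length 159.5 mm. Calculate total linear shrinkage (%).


TS = (195.0 - 159.5) / 195.0 * 100 = 18.21%

18.21


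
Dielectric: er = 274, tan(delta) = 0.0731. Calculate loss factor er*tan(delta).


Loss = 274 * 0.0731 = 20.029

20.029


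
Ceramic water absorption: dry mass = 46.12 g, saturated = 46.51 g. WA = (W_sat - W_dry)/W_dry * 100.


WA = (46.51 - 46.12) / 46.12 * 100 = 0.85%

0.85


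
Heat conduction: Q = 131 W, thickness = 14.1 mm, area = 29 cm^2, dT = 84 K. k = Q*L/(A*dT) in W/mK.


k = 131*14.1/1000/(29/10000*84) = 7.58 W/mK

7.58


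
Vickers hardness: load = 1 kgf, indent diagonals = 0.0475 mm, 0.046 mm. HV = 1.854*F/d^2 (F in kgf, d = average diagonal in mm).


d_avg = (0.0475+0.046)/2 = 0.04675 mm
HV = 1.854*1/0.04675^2 = 848

848


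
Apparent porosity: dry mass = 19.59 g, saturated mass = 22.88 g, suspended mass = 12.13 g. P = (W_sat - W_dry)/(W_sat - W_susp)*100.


P = (22.88 - 19.59) / (22.88 - 12.13) * 100 = 3.29 / 10.75 * 100 = 30.6%

30.6


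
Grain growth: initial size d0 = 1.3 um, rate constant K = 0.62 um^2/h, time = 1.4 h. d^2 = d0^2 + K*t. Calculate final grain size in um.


d^2 = 1.3^2 + 0.62*1.4 = 2.558
d = sqrt(2.558) = 1.6 um

1.6


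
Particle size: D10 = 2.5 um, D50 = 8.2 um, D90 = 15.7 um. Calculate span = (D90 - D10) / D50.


Span = (15.7 - 2.5) / 8.2 = 13.2 / 8.2 = 1.61

1.61


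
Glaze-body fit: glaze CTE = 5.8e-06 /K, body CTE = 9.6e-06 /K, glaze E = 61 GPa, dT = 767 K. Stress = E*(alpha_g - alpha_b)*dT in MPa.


Stress = 61*1000*(5.8e-06 - 9.6e-06)*767 = -177.8 MPa

-177.8


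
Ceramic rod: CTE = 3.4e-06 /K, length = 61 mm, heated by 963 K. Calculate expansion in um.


dL = 3.4e-06 * 61 * 963 * 1000 = 199.726 um

199.726


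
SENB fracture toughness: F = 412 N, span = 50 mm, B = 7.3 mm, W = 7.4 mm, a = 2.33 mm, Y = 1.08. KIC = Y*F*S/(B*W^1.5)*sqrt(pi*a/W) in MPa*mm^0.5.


KIC = 1.08*412*50/(7.3*7.4^1.5)*sqrt(pi*2.33/7.4) = 150.58

150.58


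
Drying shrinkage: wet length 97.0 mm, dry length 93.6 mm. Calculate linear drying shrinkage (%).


DS = (97.0 - 93.6) / 97.0 * 100 = 3.51%

3.51


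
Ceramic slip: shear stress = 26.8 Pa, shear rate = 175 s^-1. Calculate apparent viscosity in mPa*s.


eta = tau/gamma * 1000 = 26.8/175 * 1000 = 153.1 mPa*s

153.1


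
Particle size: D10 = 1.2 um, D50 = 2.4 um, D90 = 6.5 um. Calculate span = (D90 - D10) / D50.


Span = (6.5 - 1.2) / 2.4 = 5.3 / 2.4 = 2.208

2.208


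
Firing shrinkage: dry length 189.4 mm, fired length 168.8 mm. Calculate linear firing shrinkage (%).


FS = (189.4 - 168.8) / 189.4 * 100 = 10.88%

10.88


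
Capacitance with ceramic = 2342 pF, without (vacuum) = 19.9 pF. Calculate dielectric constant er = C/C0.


er = 2342 / 19.9 = 117.69

117.69


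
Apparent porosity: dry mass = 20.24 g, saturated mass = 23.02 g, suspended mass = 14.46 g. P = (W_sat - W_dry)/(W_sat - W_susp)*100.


P = (23.02 - 20.24) / (23.02 - 14.46) * 100 = 2.78 / 8.56 * 100 = 32.5%

32.5


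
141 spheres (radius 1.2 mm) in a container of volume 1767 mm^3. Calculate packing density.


V_sphere = 4/3*pi*1.2^3 = 7.2382 mm^3
Total V = 141*7.2382 = 1020.5862 mm^3
PD = 1020.5862 / 1767 = 0.578

0.578


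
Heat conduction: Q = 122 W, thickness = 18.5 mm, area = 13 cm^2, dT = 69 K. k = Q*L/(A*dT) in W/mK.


k = 122*18.5/1000/(13/10000*69) = 25.16 W/mK

25.16


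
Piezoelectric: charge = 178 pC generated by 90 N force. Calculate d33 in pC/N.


d33 = 178 / 90 = 2.0 pC/N

2.0


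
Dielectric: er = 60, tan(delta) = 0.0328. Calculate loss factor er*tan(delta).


Loss = 60 * 0.0328 = 1.968

1.968


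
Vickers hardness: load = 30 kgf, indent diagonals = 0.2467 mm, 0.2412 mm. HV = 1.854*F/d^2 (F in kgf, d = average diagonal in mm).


d_avg = (0.2467+0.2412)/2 = 0.24395 mm
HV = 1.854*30/0.24395^2 = 935

935


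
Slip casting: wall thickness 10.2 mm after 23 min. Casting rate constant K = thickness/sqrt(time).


K = 10.2 / sqrt(23) = 10.2 / 4.7958 = 2.127 mm/min^0.5

2.127


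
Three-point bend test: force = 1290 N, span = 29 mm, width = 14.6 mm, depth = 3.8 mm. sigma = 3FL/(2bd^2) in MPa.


sigma = 3*1290*29/(2*14.6*3.8^2) = 266.2 MPa

266.2


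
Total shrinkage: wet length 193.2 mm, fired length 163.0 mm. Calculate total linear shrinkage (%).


TS = (193.2 - 163.0) / 193.2 * 100 = 15.63%

15.63


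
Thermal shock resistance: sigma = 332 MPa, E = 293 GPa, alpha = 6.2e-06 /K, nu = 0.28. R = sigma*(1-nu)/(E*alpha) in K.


R = 332*(1-0.28)/(293*1000*6.2e-06) = 132 K

132


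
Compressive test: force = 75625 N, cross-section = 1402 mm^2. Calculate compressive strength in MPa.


CS = 75625 / 1402 = 53.9 MPa

53.9


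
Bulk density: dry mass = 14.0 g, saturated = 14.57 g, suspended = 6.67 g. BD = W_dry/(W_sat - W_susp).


BD = 14.0 / (14.57 - 6.67) = 14.0 / 7.9 = 1.772 g/cm^3

1.772


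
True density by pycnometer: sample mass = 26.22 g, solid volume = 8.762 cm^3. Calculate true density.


TD = 26.22 / 8.762 = 2.992 g/cm^3

2.992


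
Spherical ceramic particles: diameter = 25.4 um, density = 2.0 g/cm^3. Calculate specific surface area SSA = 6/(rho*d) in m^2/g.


SSA = 6 / (2.0 * 25.4) = 0.118 m^2/g

0.118


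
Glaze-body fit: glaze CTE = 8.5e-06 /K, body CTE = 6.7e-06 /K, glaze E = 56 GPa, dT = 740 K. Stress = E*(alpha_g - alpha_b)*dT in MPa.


Stress = 56*1000*(8.5e-06 - 6.7e-06)*740 = 74.6 MPa

74.6


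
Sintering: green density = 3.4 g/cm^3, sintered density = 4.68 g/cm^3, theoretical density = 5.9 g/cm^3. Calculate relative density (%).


Relative = 4.68 / 5.9 * 100 = 79.3%

79.3


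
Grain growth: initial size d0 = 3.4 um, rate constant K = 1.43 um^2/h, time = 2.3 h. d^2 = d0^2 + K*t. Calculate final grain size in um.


d^2 = 3.4^2 + 1.43*2.3 = 14.849
d = sqrt(14.849) = 3.85 um

3.85
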